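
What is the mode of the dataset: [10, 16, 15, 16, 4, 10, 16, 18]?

16

Step 1: Count the frequency of each value:
  4: appears 1 time(s)
  10: appears 2 time(s)
  15: appears 1 time(s)
  16: appears 3 time(s)
  18: appears 1 time(s)
Step 2: The value 16 appears most frequently (3 times).
Step 3: Mode = 16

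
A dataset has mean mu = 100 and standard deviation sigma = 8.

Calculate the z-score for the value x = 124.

3

Step 1: Recall the z-score formula: z = (x - mu) / sigma
Step 2: Substitute values: z = (124 - 100) / 8
Step 3: z = 24 / 8 = 3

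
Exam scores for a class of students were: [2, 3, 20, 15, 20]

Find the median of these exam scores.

15

Step 1: Sort the data in ascending order: [2, 3, 15, 20, 20]
Step 2: The number of values is n = 5.
Step 3: Since n is odd, the median is the middle value at position 3: 15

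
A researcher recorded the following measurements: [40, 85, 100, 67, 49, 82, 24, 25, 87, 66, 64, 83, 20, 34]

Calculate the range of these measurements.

80

Step 1: Identify the maximum value: max = 100
Step 2: Identify the minimum value: min = 20
Step 3: Range = max - min = 100 - 20 = 80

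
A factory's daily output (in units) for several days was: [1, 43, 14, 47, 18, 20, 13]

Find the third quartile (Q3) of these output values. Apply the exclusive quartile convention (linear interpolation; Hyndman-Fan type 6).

43

Step 1: Sort the data: [1, 13, 14, 18, 20, 43, 47]
Step 2: n = 7
Step 3: Using the exclusive quartile method:
  Q1 = 13
  Q2 (median) = 18
  Q3 = 43
  IQR = Q3 - Q1 = 43 - 13 = 30
Step 4: Q3 = 43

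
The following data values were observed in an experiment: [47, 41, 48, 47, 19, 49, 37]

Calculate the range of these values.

30

Step 1: Identify the maximum value: max = 49
Step 2: Identify the minimum value: min = 19
Step 3: Range = max - min = 49 - 19 = 30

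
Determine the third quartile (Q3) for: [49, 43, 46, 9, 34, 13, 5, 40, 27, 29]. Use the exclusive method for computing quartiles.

43.75

Step 1: Sort the data: [5, 9, 13, 27, 29, 34, 40, 43, 46, 49]
Step 2: n = 10
Step 3: Using the exclusive quartile method:
  Q1 = 12
  Q2 (median) = 31.5
  Q3 = 43.75
  IQR = Q3 - Q1 = 43.75 - 12 = 31.75
Step 4: Q3 = 43.75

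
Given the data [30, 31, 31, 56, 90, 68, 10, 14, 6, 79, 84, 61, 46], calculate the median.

46

Step 1: Sort the data in ascending order: [6, 10, 14, 30, 31, 31, 46, 56, 61, 68, 79, 84, 90]
Step 2: The number of values is n = 13.
Step 3: Since n is odd, the median is the middle value at position 7: 46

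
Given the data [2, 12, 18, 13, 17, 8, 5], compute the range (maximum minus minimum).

16

Step 1: Identify the maximum value: max = 18
Step 2: Identify the minimum value: min = 2
Step 3: Range = max - min = 18 - 2 = 16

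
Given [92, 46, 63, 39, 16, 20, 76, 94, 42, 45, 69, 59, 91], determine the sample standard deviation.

26.0603

Step 1: Compute the mean: 57.8462
Step 2: Sum of squared deviations from the mean: 8149.6923
Step 3: Sample variance = 8149.6923 / 12 = 679.141
Step 4: Standard deviation = sqrt(679.141) = 26.0603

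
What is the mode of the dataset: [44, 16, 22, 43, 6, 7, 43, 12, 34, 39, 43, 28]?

43

Step 1: Count the frequency of each value:
  6: appears 1 time(s)
  7: appears 1 time(s)
  12: appears 1 time(s)
  16: appears 1 time(s)
  22: appears 1 time(s)
  28: appears 1 time(s)
  34: appears 1 time(s)
  39: appears 1 time(s)
  43: appears 3 time(s)
  44: appears 1 time(s)
Step 2: The value 43 appears most frequently (3 times).
Step 3: Mode = 43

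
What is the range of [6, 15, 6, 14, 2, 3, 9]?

13

Step 1: Identify the maximum value: max = 15
Step 2: Identify the minimum value: min = 2
Step 3: Range = max - min = 15 - 2 = 13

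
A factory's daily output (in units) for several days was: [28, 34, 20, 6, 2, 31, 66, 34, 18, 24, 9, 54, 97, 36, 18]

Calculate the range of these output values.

95

Step 1: Identify the maximum value: max = 97
Step 2: Identify the minimum value: min = 2
Step 3: Range = max - min = 97 - 2 = 95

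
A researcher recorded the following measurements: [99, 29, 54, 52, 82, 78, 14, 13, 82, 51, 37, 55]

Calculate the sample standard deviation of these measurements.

27.5972

Step 1: Compute the mean: 53.8333
Step 2: Sum of squared deviations from the mean: 8377.6667
Step 3: Sample variance = 8377.6667 / 11 = 761.6061
Step 4: Standard deviation = sqrt(761.6061) = 27.5972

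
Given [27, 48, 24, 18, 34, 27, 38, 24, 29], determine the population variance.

70.9877

Step 1: Compute the mean: (27 + 48 + 24 + 18 + 34 + 27 + 38 + 24 + 29) / 9 = 29.8889
Step 2: Compute squared deviations from the mean:
  (27 - 29.8889)^2 = 8.3457
  (48 - 29.8889)^2 = 328.0123
  (24 - 29.8889)^2 = 34.679
  (18 - 29.8889)^2 = 141.3457
  (34 - 29.8889)^2 = 16.9012
  (27 - 29.8889)^2 = 8.3457
  (38 - 29.8889)^2 = 65.7901
  (24 - 29.8889)^2 = 34.679
  (29 - 29.8889)^2 = 0.7901
Step 3: Sum of squared deviations = 638.8889
Step 4: Population variance = 638.8889 / 9 = 70.9877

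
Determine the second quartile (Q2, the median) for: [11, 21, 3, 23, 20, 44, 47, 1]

20.5

Step 1: Sort the data: [1, 3, 11, 20, 21, 23, 44, 47]
Step 2: n = 8
Step 3: Q2 is the median. Since n is even, it is the average of the values at positions 4 and 5:
  Q2 = (20 + 21) / 2 = 20.5
Step 4: Q2 = 20.5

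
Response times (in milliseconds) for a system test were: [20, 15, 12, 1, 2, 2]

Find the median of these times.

7

Step 1: Sort the data in ascending order: [1, 2, 2, 12, 15, 20]
Step 2: The number of values is n = 6.
Step 3: Since n is even, the median is the average of positions 3 and 4:
  Median = (2 + 12) / 2 = 7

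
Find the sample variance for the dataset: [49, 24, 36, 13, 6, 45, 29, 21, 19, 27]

182.1

Step 1: Compute the mean: (49 + 24 + 36 + 13 + 6 + 45 + 29 + 21 + 19 + 27) / 10 = 26.9
Step 2: Compute squared deviations from the mean:
  (49 - 26.9)^2 = 488.41
  (24 - 26.9)^2 = 8.41
  (36 - 26.9)^2 = 82.81
  (13 - 26.9)^2 = 193.21
  (6 - 26.9)^2 = 436.81
  (45 - 26.9)^2 = 327.61
  (29 - 26.9)^2 = 4.41
  (21 - 26.9)^2 = 34.81
  (19 - 26.9)^2 = 62.41
  (27 - 26.9)^2 = 0.01
Step 3: Sum of squared deviations = 1638.9
Step 4: Sample variance = 1638.9 / 9 = 182.1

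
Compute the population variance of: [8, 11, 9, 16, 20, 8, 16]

19.3878

Step 1: Compute the mean: (8 + 11 + 9 + 16 + 20 + 8 + 16) / 7 = 12.5714
Step 2: Compute squared deviations from the mean:
  (8 - 12.5714)^2 = 20.898
  (11 - 12.5714)^2 = 2.4694
  (9 - 12.5714)^2 = 12.7551
  (16 - 12.5714)^2 = 11.7551
  (20 - 12.5714)^2 = 55.1837
  (8 - 12.5714)^2 = 20.898
  (16 - 12.5714)^2 = 11.7551
Step 3: Sum of squared deviations = 135.7143
Step 4: Population variance = 135.7143 / 7 = 19.3878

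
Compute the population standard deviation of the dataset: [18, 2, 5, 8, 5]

5.5353

Step 1: Compute the mean: 7.6
Step 2: Sum of squared deviations from the mean: 153.2
Step 3: Population variance = 153.2 / 5 = 30.64
Step 4: Standard deviation = sqrt(30.64) = 5.5353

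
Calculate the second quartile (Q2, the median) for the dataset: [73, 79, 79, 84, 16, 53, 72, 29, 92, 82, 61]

73

Step 1: Sort the data: [16, 29, 53, 61, 72, 73, 79, 79, 82, 84, 92]
Step 2: n = 11
Step 3: Q2 is the median. Since n is odd, it is the middle value at position 6: 73
Step 4: Q2 = 73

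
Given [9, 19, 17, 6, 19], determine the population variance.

29.6

Step 1: Compute the mean: (9 + 19 + 17 + 6 + 19) / 5 = 14
Step 2: Compute squared deviations from the mean:
  (9 - 14)^2 = 25
  (19 - 14)^2 = 25
  (17 - 14)^2 = 9
  (6 - 14)^2 = 64
  (19 - 14)^2 = 25
Step 3: Sum of squared deviations = 148
Step 4: Population variance = 148 / 5 = 29.6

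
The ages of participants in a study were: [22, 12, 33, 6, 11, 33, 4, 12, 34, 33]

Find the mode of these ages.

33

Step 1: Count the frequency of each value:
  4: appears 1 time(s)
  6: appears 1 time(s)
  11: appears 1 time(s)
  12: appears 2 time(s)
  22: appears 1 time(s)
  33: appears 3 time(s)
  34: appears 1 time(s)
Step 2: The value 33 appears most frequently (3 times).
Step 3: Mode = 33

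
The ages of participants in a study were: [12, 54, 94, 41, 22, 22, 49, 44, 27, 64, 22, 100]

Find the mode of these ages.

22

Step 1: Count the frequency of each value:
  12: appears 1 time(s)
  22: appears 3 time(s)
  27: appears 1 time(s)
  41: appears 1 time(s)
  44: appears 1 time(s)
  49: appears 1 time(s)
  54: appears 1 time(s)
  64: appears 1 time(s)
  94: appears 1 time(s)
  100: appears 1 time(s)
Step 2: The value 22 appears most frequently (3 times).
Step 3: Mode = 22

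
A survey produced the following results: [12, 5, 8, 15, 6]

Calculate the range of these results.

10

Step 1: Identify the maximum value: max = 15
Step 2: Identify the minimum value: min = 5
Step 3: Range = max - min = 15 - 5 = 10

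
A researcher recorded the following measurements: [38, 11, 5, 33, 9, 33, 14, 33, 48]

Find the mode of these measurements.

33

Step 1: Count the frequency of each value:
  5: appears 1 time(s)
  9: appears 1 time(s)
  11: appears 1 time(s)
  14: appears 1 time(s)
  33: appears 3 time(s)
  38: appears 1 time(s)
  48: appears 1 time(s)
Step 2: The value 33 appears most frequently (3 times).
Step 3: Mode = 33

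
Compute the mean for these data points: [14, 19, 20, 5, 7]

13

Step 1: Sum all values: 14 + 19 + 20 + 5 + 7 = 65
Step 2: Count the number of values: n = 5
Step 3: Mean = sum / n = 65 / 5 = 13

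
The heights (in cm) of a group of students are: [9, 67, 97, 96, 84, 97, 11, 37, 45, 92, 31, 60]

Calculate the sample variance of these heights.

1116.0909

Step 1: Compute the mean: (9 + 67 + 97 + 96 + 84 + 97 + 11 + 37 + 45 + 92 + 31 + 60) / 12 = 60.5
Step 2: Compute squared deviations from the mean:
  (9 - 60.5)^2 = 2652.25
  (67 - 60.5)^2 = 42.25
  (97 - 60.5)^2 = 1332.25
  (96 - 60.5)^2 = 1260.25
  (84 - 60.5)^2 = 552.25
  (97 - 60.5)^2 = 1332.25
  (11 - 60.5)^2 = 2450.25
  (37 - 60.5)^2 = 552.25
  (45 - 60.5)^2 = 240.25
  (92 - 60.5)^2 = 992.25
  (31 - 60.5)^2 = 870.25
  (60 - 60.5)^2 = 0.25
Step 3: Sum of squared deviations = 12277
Step 4: Sample variance = 12277 / 11 = 1116.0909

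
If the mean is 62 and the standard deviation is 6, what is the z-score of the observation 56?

-1

Step 1: Recall the z-score formula: z = (x - mu) / sigma
Step 2: Substitute values: z = (56 - 62) / 6
Step 3: z = -6 / 6 = -1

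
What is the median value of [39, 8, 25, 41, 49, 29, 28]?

29

Step 1: Sort the data in ascending order: [8, 25, 28, 29, 39, 41, 49]
Step 2: The number of values is n = 7.
Step 3: Since n is odd, the median is the middle value at position 4: 29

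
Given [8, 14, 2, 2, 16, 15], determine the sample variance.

41.5

Step 1: Compute the mean: (8 + 14 + 2 + 2 + 16 + 15) / 6 = 9.5
Step 2: Compute squared deviations from the mean:
  (8 - 9.5)^2 = 2.25
  (14 - 9.5)^2 = 20.25
  (2 - 9.5)^2 = 56.25
  (2 - 9.5)^2 = 56.25
  (16 - 9.5)^2 = 42.25
  (15 - 9.5)^2 = 30.25
Step 3: Sum of squared deviations = 207.5
Step 4: Sample variance = 207.5 / 5 = 41.5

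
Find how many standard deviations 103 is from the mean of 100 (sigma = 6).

0.5

Step 1: Recall the z-score formula: z = (x - mu) / sigma
Step 2: Substitute values: z = (103 - 100) / 6
Step 3: z = 3 / 6 = 0.5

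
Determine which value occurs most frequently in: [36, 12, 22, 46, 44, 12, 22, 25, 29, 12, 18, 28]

12

Step 1: Count the frequency of each value:
  12: appears 3 time(s)
  18: appears 1 time(s)
  22: appears 2 time(s)
  25: appears 1 time(s)
  28: appears 1 time(s)
  29: appears 1 time(s)
  36: appears 1 time(s)
  44: appears 1 time(s)
  46: appears 1 time(s)
Step 2: The value 12 appears most frequently (3 times).
Step 3: Mode = 12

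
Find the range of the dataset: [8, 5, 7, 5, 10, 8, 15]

10

Step 1: Identify the maximum value: max = 15
Step 2: Identify the minimum value: min = 5
Step 3: Range = max - min = 15 - 5 = 10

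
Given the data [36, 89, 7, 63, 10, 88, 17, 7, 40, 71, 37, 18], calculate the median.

36.5

Step 1: Sort the data in ascending order: [7, 7, 10, 17, 18, 36, 37, 40, 63, 71, 88, 89]
Step 2: The number of values is n = 12.
Step 3: Since n is even, the median is the average of positions 6 and 7:
  Median = (36 + 37) / 2 = 36.5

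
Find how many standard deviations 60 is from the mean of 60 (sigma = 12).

0

Step 1: Recall the z-score formula: z = (x - mu) / sigma
Step 2: Substitute values: z = (60 - 60) / 12
Step 3: z = 0 / 12 = 0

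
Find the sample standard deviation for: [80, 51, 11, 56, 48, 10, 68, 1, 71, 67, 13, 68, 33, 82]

28.2883

Step 1: Compute the mean: 47.0714
Step 2: Sum of squared deviations from the mean: 10402.9286
Step 3: Sample variance = 10402.9286 / 13 = 800.2253
Step 4: Standard deviation = sqrt(800.2253) = 28.2883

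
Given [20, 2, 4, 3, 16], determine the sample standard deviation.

8.3666

Step 1: Compute the mean: 9
Step 2: Sum of squared deviations from the mean: 280
Step 3: Sample variance = 280 / 4 = 70
Step 4: Standard deviation = sqrt(70) = 8.3666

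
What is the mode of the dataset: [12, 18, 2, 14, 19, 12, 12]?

12

Step 1: Count the frequency of each value:
  2: appears 1 time(s)
  12: appears 3 time(s)
  14: appears 1 time(s)
  18: appears 1 time(s)
  19: appears 1 time(s)
Step 2: The value 12 appears most frequently (3 times).
Step 3: Mode = 12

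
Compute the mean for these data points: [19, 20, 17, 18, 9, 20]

17.1667

Step 1: Sum all values: 19 + 20 + 17 + 18 + 9 + 20 = 103
Step 2: Count the number of values: n = 6
Step 3: Mean = sum / n = 103 / 6 = 17.1667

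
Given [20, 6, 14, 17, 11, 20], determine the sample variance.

30.2667

Step 1: Compute the mean: (20 + 6 + 14 + 17 + 11 + 20) / 6 = 14.6667
Step 2: Compute squared deviations from the mean:
  (20 - 14.6667)^2 = 28.4444
  (6 - 14.6667)^2 = 75.1111
  (14 - 14.6667)^2 = 0.4444
  (17 - 14.6667)^2 = 5.4444
  (11 - 14.6667)^2 = 13.4444
  (20 - 14.6667)^2 = 28.4444
Step 3: Sum of squared deviations = 151.3333
Step 4: Sample variance = 151.3333 / 5 = 30.2667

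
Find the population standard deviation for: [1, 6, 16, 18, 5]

6.6151

Step 1: Compute the mean: 9.2
Step 2: Sum of squared deviations from the mean: 218.8
Step 3: Population variance = 218.8 / 5 = 43.76
Step 4: Standard deviation = sqrt(43.76) = 6.6151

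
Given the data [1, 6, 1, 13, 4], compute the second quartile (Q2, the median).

4

Step 1: Sort the data: [1, 1, 4, 6, 13]
Step 2: n = 5
Step 3: Q2 is the median. Since n is odd, it is the middle value at position 3: 4
Step 4: Q2 = 4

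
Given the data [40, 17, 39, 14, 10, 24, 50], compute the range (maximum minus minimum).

40

Step 1: Identify the maximum value: max = 50
Step 2: Identify the minimum value: min = 10
Step 3: Range = max - min = 50 - 10 = 40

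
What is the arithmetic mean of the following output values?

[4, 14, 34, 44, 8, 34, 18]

22.2857

Step 1: Sum all values: 4 + 14 + 34 + 44 + 8 + 34 + 18 = 156
Step 2: Count the number of values: n = 7
Step 3: Mean = sum / n = 156 / 7 = 22.2857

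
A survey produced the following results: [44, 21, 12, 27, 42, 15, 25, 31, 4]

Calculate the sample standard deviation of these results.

13.2958

Step 1: Compute the mean: 24.5556
Step 2: Sum of squared deviations from the mean: 1414.2222
Step 3: Sample variance = 1414.2222 / 8 = 176.7778
Step 4: Standard deviation = sqrt(176.7778) = 13.2958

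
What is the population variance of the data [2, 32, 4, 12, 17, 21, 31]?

122.2857

Step 1: Compute the mean: (2 + 32 + 4 + 12 + 17 + 21 + 31) / 7 = 17
Step 2: Compute squared deviations from the mean:
  (2 - 17)^2 = 225
  (32 - 17)^2 = 225
  (4 - 17)^2 = 169
  (12 - 17)^2 = 25
  (17 - 17)^2 = 0
  (21 - 17)^2 = 16
  (31 - 17)^2 = 196
Step 3: Sum of squared deviations = 856
Step 4: Population variance = 856 / 7 = 122.2857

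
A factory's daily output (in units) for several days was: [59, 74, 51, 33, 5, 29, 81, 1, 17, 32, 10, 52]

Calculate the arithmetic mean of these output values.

37

Step 1: Sum all values: 59 + 74 + 51 + 33 + 5 + 29 + 81 + 1 + 17 + 32 + 10 + 52 = 444
Step 2: Count the number of values: n = 12
Step 3: Mean = sum / n = 444 / 12 = 37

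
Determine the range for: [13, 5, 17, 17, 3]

14

Step 1: Identify the maximum value: max = 17
Step 2: Identify the minimum value: min = 3
Step 3: Range = max - min = 17 - 3 = 14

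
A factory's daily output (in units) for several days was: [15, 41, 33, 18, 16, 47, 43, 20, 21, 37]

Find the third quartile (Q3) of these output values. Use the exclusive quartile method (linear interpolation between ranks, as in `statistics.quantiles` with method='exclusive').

41.5

Step 1: Sort the data: [15, 16, 18, 20, 21, 33, 37, 41, 43, 47]
Step 2: n = 10
Step 3: Using the exclusive quartile method:
  Q1 = 17.5
  Q2 (median) = 27
  Q3 = 41.5
  IQR = Q3 - Q1 = 41.5 - 17.5 = 24
Step 4: Q3 = 41.5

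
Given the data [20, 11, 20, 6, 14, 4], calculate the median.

12.5

Step 1: Sort the data in ascending order: [4, 6, 11, 14, 20, 20]
Step 2: The number of values is n = 6.
Step 3: Since n is even, the median is the average of positions 3 and 4:
  Median = (11 + 14) / 2 = 12.5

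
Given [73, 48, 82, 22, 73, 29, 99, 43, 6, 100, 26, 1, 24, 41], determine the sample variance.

1065.6319

Step 1: Compute the mean: (73 + 48 + 82 + 22 + 73 + 29 + 99 + 43 + 6 + 100 + 26 + 1 + 24 + 41) / 14 = 47.6429
Step 2: Compute squared deviations from the mean:
  (73 - 47.6429)^2 = 642.9847
  (48 - 47.6429)^2 = 0.1276
  (82 - 47.6429)^2 = 1180.4133
  (22 - 47.6429)^2 = 657.5561
  (73 - 47.6429)^2 = 642.9847
  (29 - 47.6429)^2 = 347.5561
  (99 - 47.6429)^2 = 2637.5561
  (43 - 47.6429)^2 = 21.5561
  (6 - 47.6429)^2 = 1734.1276
  (100 - 47.6429)^2 = 2741.2704
  (26 - 47.6429)^2 = 468.4133
  (1 - 47.6429)^2 = 2175.5561
  (24 - 47.6429)^2 = 558.9847
  (41 - 47.6429)^2 = 44.1276
Step 3: Sum of squared deviations = 13853.2143
Step 4: Sample variance = 13853.2143 / 13 = 1065.6319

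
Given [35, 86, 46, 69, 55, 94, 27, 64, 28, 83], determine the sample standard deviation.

24.4951

Step 1: Compute the mean: 58.7
Step 2: Sum of squared deviations from the mean: 5400.1
Step 3: Sample variance = 5400.1 / 9 = 600.0111
Step 4: Standard deviation = sqrt(600.0111) = 24.4951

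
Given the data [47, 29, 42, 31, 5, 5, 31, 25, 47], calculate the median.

31

Step 1: Sort the data in ascending order: [5, 5, 25, 29, 31, 31, 42, 47, 47]
Step 2: The number of values is n = 9.
Step 3: Since n is odd, the median is the middle value at position 5: 31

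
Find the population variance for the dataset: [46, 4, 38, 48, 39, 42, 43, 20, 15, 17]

219.36

Step 1: Compute the mean: (46 + 4 + 38 + 48 + 39 + 42 + 43 + 20 + 15 + 17) / 10 = 31.2
Step 2: Compute squared deviations from the mean:
  (46 - 31.2)^2 = 219.04
  (4 - 31.2)^2 = 739.84
  (38 - 31.2)^2 = 46.24
  (48 - 31.2)^2 = 282.24
  (39 - 31.2)^2 = 60.84
  (42 - 31.2)^2 = 116.64
  (43 - 31.2)^2 = 139.24
  (20 - 31.2)^2 = 125.44
  (15 - 31.2)^2 = 262.44
  (17 - 31.2)^2 = 201.64
Step 3: Sum of squared deviations = 2193.6
Step 4: Population variance = 2193.6 / 10 = 219.36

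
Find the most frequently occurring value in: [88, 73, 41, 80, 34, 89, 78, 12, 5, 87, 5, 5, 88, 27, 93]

5

Step 1: Count the frequency of each value:
  5: appears 3 time(s)
  12: appears 1 time(s)
  27: appears 1 time(s)
  34: appears 1 time(s)
  41: appears 1 time(s)
  73: appears 1 time(s)
  78: appears 1 time(s)
  80: appears 1 time(s)
  87: appears 1 time(s)
  88: appears 2 time(s)
  89: appears 1 time(s)
  93: appears 1 time(s)
Step 2: The value 5 appears most frequently (3 times).
Step 3: Mode = 5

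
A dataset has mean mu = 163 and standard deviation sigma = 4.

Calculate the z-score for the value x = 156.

-1.75

Step 1: Recall the z-score formula: z = (x - mu) / sigma
Step 2: Substitute values: z = (156 - 163) / 4
Step 3: z = -7 / 4 = -1.75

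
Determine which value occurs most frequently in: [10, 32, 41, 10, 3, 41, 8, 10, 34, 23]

10

Step 1: Count the frequency of each value:
  3: appears 1 time(s)
  8: appears 1 time(s)
  10: appears 3 time(s)
  23: appears 1 time(s)
  32: appears 1 time(s)
  34: appears 1 time(s)
  41: appears 2 time(s)
Step 2: The value 10 appears most frequently (3 times).
Step 3: Mode = 10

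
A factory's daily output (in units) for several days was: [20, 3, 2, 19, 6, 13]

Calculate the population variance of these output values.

52.9167

Step 1: Compute the mean: (20 + 3 + 2 + 19 + 6 + 13) / 6 = 10.5
Step 2: Compute squared deviations from the mean:
  (20 - 10.5)^2 = 90.25
  (3 - 10.5)^2 = 56.25
  (2 - 10.5)^2 = 72.25
  (19 - 10.5)^2 = 72.25
  (6 - 10.5)^2 = 20.25
  (13 - 10.5)^2 = 6.25
Step 3: Sum of squared deviations = 317.5
Step 4: Population variance = 317.5 / 6 = 52.9167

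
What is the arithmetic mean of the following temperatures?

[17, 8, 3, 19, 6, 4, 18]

10.7143

Step 1: Sum all values: 17 + 8 + 3 + 19 + 6 + 4 + 18 = 75
Step 2: Count the number of values: n = 7
Step 3: Mean = sum / n = 75 / 7 = 10.7143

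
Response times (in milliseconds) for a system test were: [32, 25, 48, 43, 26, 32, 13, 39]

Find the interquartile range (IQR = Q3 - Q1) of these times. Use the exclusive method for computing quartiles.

16.75

Step 1: Sort the data: [13, 25, 26, 32, 32, 39, 43, 48]
Step 2: n = 8
Step 3: Using the exclusive quartile method:
  Q1 = 25.25
  Q2 (median) = 32
  Q3 = 42
  IQR = Q3 - Q1 = 42 - 25.25 = 16.75
Step 4: IQR = 16.75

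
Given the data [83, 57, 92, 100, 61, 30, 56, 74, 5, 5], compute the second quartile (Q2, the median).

59

Step 1: Sort the data: [5, 5, 30, 56, 57, 61, 74, 83, 92, 100]
Step 2: n = 10
Step 3: Q2 is the median. Since n is even, it is the average of the values at positions 5 and 6:
  Q2 = (57 + 61) / 2 = 59
Step 4: Q2 = 59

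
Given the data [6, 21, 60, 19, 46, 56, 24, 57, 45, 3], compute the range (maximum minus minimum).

57

Step 1: Identify the maximum value: max = 60
Step 2: Identify the minimum value: min = 3
Step 3: Range = max - min = 60 - 3 = 57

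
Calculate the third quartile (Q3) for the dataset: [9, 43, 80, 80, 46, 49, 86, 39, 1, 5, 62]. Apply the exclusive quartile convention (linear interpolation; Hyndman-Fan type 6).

80

Step 1: Sort the data: [1, 5, 9, 39, 43, 46, 49, 62, 80, 80, 86]
Step 2: n = 11
Step 3: Using the exclusive quartile method:
  Q1 = 9
  Q2 (median) = 46
  Q3 = 80
  IQR = Q3 - Q1 = 80 - 9 = 71
Step 4: Q3 = 80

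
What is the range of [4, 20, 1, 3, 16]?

19

Step 1: Identify the maximum value: max = 20
Step 2: Identify the minimum value: min = 1
Step 3: Range = max - min = 20 - 1 = 19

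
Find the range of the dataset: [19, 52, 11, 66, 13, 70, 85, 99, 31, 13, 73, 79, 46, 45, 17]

88

Step 1: Identify the maximum value: max = 99
Step 2: Identify the minimum value: min = 11
Step 3: Range = max - min = 99 - 11 = 88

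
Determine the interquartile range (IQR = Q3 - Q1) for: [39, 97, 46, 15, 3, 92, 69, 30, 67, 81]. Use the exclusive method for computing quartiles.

57.5

Step 1: Sort the data: [3, 15, 30, 39, 46, 67, 69, 81, 92, 97]
Step 2: n = 10
Step 3: Using the exclusive quartile method:
  Q1 = 26.25
  Q2 (median) = 56.5
  Q3 = 83.75
  IQR = Q3 - Q1 = 83.75 - 26.25 = 57.5
Step 4: IQR = 57.5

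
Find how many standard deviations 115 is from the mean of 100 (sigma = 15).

1

Step 1: Recall the z-score formula: z = (x - mu) / sigma
Step 2: Substitute values: z = (115 - 100) / 15
Step 3: z = 15 / 15 = 1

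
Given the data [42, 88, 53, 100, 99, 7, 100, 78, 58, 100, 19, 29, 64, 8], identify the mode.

100

Step 1: Count the frequency of each value:
  7: appears 1 time(s)
  8: appears 1 time(s)
  19: appears 1 time(s)
  29: appears 1 time(s)
  42: appears 1 time(s)
  53: appears 1 time(s)
  58: appears 1 time(s)
  64: appears 1 time(s)
  78: appears 1 time(s)
  88: appears 1 time(s)
  99: appears 1 time(s)
  100: appears 3 time(s)
Step 2: The value 100 appears most frequently (3 times).
Step 3: Mode = 100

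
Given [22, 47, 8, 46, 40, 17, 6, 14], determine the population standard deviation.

15.7877

Step 1: Compute the mean: 25
Step 2: Sum of squared deviations from the mean: 1994
Step 3: Population variance = 1994 / 8 = 249.25
Step 4: Standard deviation = sqrt(249.25) = 15.7877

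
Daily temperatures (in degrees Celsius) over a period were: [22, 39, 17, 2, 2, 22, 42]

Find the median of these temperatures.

22

Step 1: Sort the data in ascending order: [2, 2, 17, 22, 22, 39, 42]
Step 2: The number of values is n = 7.
Step 3: Since n is odd, the median is the middle value at position 4: 22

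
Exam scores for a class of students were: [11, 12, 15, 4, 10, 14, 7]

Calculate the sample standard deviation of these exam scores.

3.8668

Step 1: Compute the mean: 10.4286
Step 2: Sum of squared deviations from the mean: 89.7143
Step 3: Sample variance = 89.7143 / 6 = 14.9524
Step 4: Standard deviation = sqrt(14.9524) = 3.8668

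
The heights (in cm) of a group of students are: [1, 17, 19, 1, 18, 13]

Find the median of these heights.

15

Step 1: Sort the data in ascending order: [1, 1, 13, 17, 18, 19]
Step 2: The number of values is n = 6.
Step 3: Since n is even, the median is the average of positions 3 and 4:
  Median = (13 + 17) / 2 = 15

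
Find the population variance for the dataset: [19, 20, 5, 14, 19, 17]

26.5556

Step 1: Compute the mean: (19 + 20 + 5 + 14 + 19 + 17) / 6 = 15.6667
Step 2: Compute squared deviations from the mean:
  (19 - 15.6667)^2 = 11.1111
  (20 - 15.6667)^2 = 18.7778
  (5 - 15.6667)^2 = 113.7778
  (14 - 15.6667)^2 = 2.7778
  (19 - 15.6667)^2 = 11.1111
  (17 - 15.6667)^2 = 1.7778
Step 3: Sum of squared deviations = 159.3333
Step 4: Population variance = 159.3333 / 6 = 26.5556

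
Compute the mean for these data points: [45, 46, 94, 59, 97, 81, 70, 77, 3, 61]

63.3

Step 1: Sum all values: 45 + 46 + 94 + 59 + 97 + 81 + 70 + 77 + 3 + 61 = 633
Step 2: Count the number of values: n = 10
Step 3: Mean = sum / n = 633 / 10 = 63.3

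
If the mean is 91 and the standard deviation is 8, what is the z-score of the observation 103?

1.5

Step 1: Recall the z-score formula: z = (x - mu) / sigma
Step 2: Substitute values: z = (103 - 91) / 8
Step 3: z = 12 / 8 = 1.5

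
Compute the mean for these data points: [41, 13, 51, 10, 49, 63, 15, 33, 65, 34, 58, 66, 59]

42.8462

Step 1: Sum all values: 41 + 13 + 51 + 10 + 49 + 63 + 15 + 33 + 65 + 34 + 58 + 66 + 59 = 557
Step 2: Count the number of values: n = 13
Step 3: Mean = sum / n = 557 / 13 = 42.8462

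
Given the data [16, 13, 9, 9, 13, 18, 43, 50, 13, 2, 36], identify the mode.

13

Step 1: Count the frequency of each value:
  2: appears 1 time(s)
  9: appears 2 time(s)
  13: appears 3 time(s)
  16: appears 1 time(s)
  18: appears 1 time(s)
  36: appears 1 time(s)
  43: appears 1 time(s)
  50: appears 1 time(s)
Step 2: The value 13 appears most frequently (3 times).
Step 3: Mode = 13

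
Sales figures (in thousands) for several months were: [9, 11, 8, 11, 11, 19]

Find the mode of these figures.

11

Step 1: Count the frequency of each value:
  8: appears 1 time(s)
  9: appears 1 time(s)
  11: appears 3 time(s)
  19: appears 1 time(s)
Step 2: The value 11 appears most frequently (3 times).
Step 3: Mode = 11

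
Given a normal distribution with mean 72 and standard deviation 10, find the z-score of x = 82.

1

Step 1: Recall the z-score formula: z = (x - mu) / sigma
Step 2: Substitute values: z = (82 - 72) / 10
Step 3: z = 10 / 10 = 1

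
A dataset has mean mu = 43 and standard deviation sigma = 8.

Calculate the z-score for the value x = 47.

0.5

Step 1: Recall the z-score formula: z = (x - mu) / sigma
Step 2: Substitute values: z = (47 - 43) / 8
Step 3: z = 4 / 8 = 0.5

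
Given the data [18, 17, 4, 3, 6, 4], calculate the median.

5

Step 1: Sort the data in ascending order: [3, 4, 4, 6, 17, 18]
Step 2: The number of values is n = 6.
Step 3: Since n is even, the median is the average of positions 3 and 4:
  Median = (4 + 6) / 2 = 5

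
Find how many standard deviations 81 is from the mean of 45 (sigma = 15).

2.4

Step 1: Recall the z-score formula: z = (x - mu) / sigma
Step 2: Substitute values: z = (81 - 45) / 15
Step 3: z = 36 / 15 = 2.4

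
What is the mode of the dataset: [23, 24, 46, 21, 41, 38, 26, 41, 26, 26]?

26

Step 1: Count the frequency of each value:
  21: appears 1 time(s)
  23: appears 1 time(s)
  24: appears 1 time(s)
  26: appears 3 time(s)
  38: appears 1 time(s)
  41: appears 2 time(s)
  46: appears 1 time(s)
Step 2: The value 26 appears most frequently (3 times).
Step 3: Mode = 26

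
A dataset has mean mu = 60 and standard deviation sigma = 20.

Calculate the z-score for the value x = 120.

3

Step 1: Recall the z-score formula: z = (x - mu) / sigma
Step 2: Substitute values: z = (120 - 60) / 20
Step 3: z = 60 / 20 = 3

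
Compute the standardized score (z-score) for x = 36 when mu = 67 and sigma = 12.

-2.5833

Step 1: Recall the z-score formula: z = (x - mu) / sigma
Step 2: Substitute values: z = (36 - 67) / 12
Step 3: z = -31 / 12 = -2.5833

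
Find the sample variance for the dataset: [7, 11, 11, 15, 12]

8.2

Step 1: Compute the mean: (7 + 11 + 11 + 15 + 12) / 5 = 11.2
Step 2: Compute squared deviations from the mean:
  (7 - 11.2)^2 = 17.64
  (11 - 11.2)^2 = 0.04
  (11 - 11.2)^2 = 0.04
  (15 - 11.2)^2 = 14.44
  (12 - 11.2)^2 = 0.64
Step 3: Sum of squared deviations = 32.8
Step 4: Sample variance = 32.8 / 4 = 8.2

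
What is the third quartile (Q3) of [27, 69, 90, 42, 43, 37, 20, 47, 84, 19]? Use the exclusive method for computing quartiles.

72.75

Step 1: Sort the data: [19, 20, 27, 37, 42, 43, 47, 69, 84, 90]
Step 2: n = 10
Step 3: Using the exclusive quartile method:
  Q1 = 25.25
  Q2 (median) = 42.5
  Q3 = 72.75
  IQR = Q3 - Q1 = 72.75 - 25.25 = 47.5
Step 4: Q3 = 72.75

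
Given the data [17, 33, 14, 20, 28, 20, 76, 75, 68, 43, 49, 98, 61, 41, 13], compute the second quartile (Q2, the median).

41

Step 1: Sort the data: [13, 14, 17, 20, 20, 28, 33, 41, 43, 49, 61, 68, 75, 76, 98]
Step 2: n = 15
Step 3: Q2 is the median. Since n is odd, it is the middle value at position 8: 41
Step 4: Q2 = 41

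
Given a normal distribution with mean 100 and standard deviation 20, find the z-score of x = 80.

-1

Step 1: Recall the z-score formula: z = (x - mu) / sigma
Step 2: Substitute values: z = (80 - 100) / 20
Step 3: z = -20 / 20 = -1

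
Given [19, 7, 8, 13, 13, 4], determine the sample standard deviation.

5.3914

Step 1: Compute the mean: 10.6667
Step 2: Sum of squared deviations from the mean: 145.3333
Step 3: Sample variance = 145.3333 / 5 = 29.0667
Step 4: Standard deviation = sqrt(29.0667) = 5.3914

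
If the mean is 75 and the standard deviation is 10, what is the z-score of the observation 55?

-2

Step 1: Recall the z-score formula: z = (x - mu) / sigma
Step 2: Substitute values: z = (55 - 75) / 10
Step 3: z = -20 / 10 = -2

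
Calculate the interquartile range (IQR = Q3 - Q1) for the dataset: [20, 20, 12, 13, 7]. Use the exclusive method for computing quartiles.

10.5

Step 1: Sort the data: [7, 12, 13, 20, 20]
Step 2: n = 5
Step 3: Using the exclusive quartile method:
  Q1 = 9.5
  Q2 (median) = 13
  Q3 = 20
  IQR = Q3 - Q1 = 20 - 9.5 = 10.5
Step 4: IQR = 10.5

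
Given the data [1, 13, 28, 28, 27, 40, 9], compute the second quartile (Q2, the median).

27

Step 1: Sort the data: [1, 9, 13, 27, 28, 28, 40]
Step 2: n = 7
Step 3: Q2 is the median. Since n is odd, it is the middle value at position 4: 27
Step 4: Q2 = 27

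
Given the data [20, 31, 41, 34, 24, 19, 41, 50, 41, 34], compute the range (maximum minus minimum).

31

Step 1: Identify the maximum value: max = 50
Step 2: Identify the minimum value: min = 19
Step 3: Range = max - min = 50 - 19 = 31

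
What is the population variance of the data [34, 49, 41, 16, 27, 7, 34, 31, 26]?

140.2469

Step 1: Compute the mean: (34 + 49 + 41 + 16 + 27 + 7 + 34 + 31 + 26) / 9 = 29.4444
Step 2: Compute squared deviations from the mean:
  (34 - 29.4444)^2 = 20.7531
  (49 - 29.4444)^2 = 382.4198
  (41 - 29.4444)^2 = 133.5309
  (16 - 29.4444)^2 = 180.7531
  (27 - 29.4444)^2 = 5.9753
  (7 - 29.4444)^2 = 503.7531
  (34 - 29.4444)^2 = 20.7531
  (31 - 29.4444)^2 = 2.4198
  (26 - 29.4444)^2 = 11.8642
Step 3: Sum of squared deviations = 1262.2222
Step 4: Population variance = 1262.2222 / 9 = 140.2469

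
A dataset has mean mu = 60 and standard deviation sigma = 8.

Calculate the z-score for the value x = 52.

-1

Step 1: Recall the z-score formula: z = (x - mu) / sigma
Step 2: Substitute values: z = (52 - 60) / 8
Step 3: z = -8 / 8 = -1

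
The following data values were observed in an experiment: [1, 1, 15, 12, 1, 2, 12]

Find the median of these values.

2

Step 1: Sort the data in ascending order: [1, 1, 1, 2, 12, 12, 15]
Step 2: The number of values is n = 7.
Step 3: Since n is odd, the median is the middle value at position 4: 2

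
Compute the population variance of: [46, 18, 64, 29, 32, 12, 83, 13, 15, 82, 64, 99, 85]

920.6982

Step 1: Compute the mean: (46 + 18 + 64 + 29 + 32 + 12 + 83 + 13 + 15 + 82 + 64 + 99 + 85) / 13 = 49.3846
Step 2: Compute squared deviations from the mean:
  (46 - 49.3846)^2 = 11.4556
  (18 - 49.3846)^2 = 984.9941
  (64 - 49.3846)^2 = 213.6095
  (29 - 49.3846)^2 = 415.5325
  (32 - 49.3846)^2 = 302.2249
  (12 - 49.3846)^2 = 1397.6095
  (83 - 49.3846)^2 = 1129.9941
  (13 - 49.3846)^2 = 1323.8402
  (15 - 49.3846)^2 = 1182.3018
  (82 - 49.3846)^2 = 1063.7633
  (64 - 49.3846)^2 = 213.6095
  (99 - 49.3846)^2 = 2461.6864
  (85 - 49.3846)^2 = 1268.4556
Step 3: Sum of squared deviations = 11969.0769
Step 4: Population variance = 11969.0769 / 13 = 920.6982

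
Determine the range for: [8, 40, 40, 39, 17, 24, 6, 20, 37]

34

Step 1: Identify the maximum value: max = 40
Step 2: Identify the minimum value: min = 6
Step 3: Range = max - min = 40 - 6 = 34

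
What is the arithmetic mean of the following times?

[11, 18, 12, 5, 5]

10.2

Step 1: Sum all values: 11 + 18 + 12 + 5 + 5 = 51
Step 2: Count the number of values: n = 5
Step 3: Mean = sum / n = 51 / 5 = 10.2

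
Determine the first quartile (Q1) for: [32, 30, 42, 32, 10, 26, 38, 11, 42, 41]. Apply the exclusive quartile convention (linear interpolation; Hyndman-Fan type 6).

22.25

Step 1: Sort the data: [10, 11, 26, 30, 32, 32, 38, 41, 42, 42]
Step 2: n = 10
Step 3: Using the exclusive quartile method:
  Q1 = 22.25
  Q2 (median) = 32
  Q3 = 41.25
  IQR = Q3 - Q1 = 41.25 - 22.25 = 19
Step 4: Q1 = 22.25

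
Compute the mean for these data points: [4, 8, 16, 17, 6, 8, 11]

10

Step 1: Sum all values: 4 + 8 + 16 + 17 + 6 + 8 + 11 = 70
Step 2: Count the number of values: n = 7
Step 3: Mean = sum / n = 70 / 7 = 10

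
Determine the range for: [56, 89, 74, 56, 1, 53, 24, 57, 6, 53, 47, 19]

88

Step 1: Identify the maximum value: max = 89
Step 2: Identify the minimum value: min = 1
Step 3: Range = max - min = 89 - 1 = 88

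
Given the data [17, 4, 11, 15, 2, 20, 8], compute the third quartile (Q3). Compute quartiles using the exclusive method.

17

Step 1: Sort the data: [2, 4, 8, 11, 15, 17, 20]
Step 2: n = 7
Step 3: Using the exclusive quartile method:
  Q1 = 4
  Q2 (median) = 11
  Q3 = 17
  IQR = Q3 - Q1 = 17 - 4 = 13
Step 4: Q3 = 17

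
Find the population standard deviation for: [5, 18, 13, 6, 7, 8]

4.5735

Step 1: Compute the mean: 9.5
Step 2: Sum of squared deviations from the mean: 125.5
Step 3: Population variance = 125.5 / 6 = 20.9167
Step 4: Standard deviation = sqrt(20.9167) = 4.5735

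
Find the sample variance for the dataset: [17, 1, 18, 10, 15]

48.7

Step 1: Compute the mean: (17 + 1 + 18 + 10 + 15) / 5 = 12.2
Step 2: Compute squared deviations from the mean:
  (17 - 12.2)^2 = 23.04
  (1 - 12.2)^2 = 125.44
  (18 - 12.2)^2 = 33.64
  (10 - 12.2)^2 = 4.84
  (15 - 12.2)^2 = 7.84
Step 3: Sum of squared deviations = 194.8
Step 4: Sample variance = 194.8 / 4 = 48.7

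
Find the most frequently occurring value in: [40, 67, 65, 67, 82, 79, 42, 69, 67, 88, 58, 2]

67

Step 1: Count the frequency of each value:
  2: appears 1 time(s)
  40: appears 1 time(s)
  42: appears 1 time(s)
  58: appears 1 time(s)
  65: appears 1 time(s)
  67: appears 3 time(s)
  69: appears 1 time(s)
  79: appears 1 time(s)
  82: appears 1 time(s)
  88: appears 1 time(s)
Step 2: The value 67 appears most frequently (3 times).
Step 3: Mode = 67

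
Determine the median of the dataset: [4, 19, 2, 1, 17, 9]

6.5

Step 1: Sort the data in ascending order: [1, 2, 4, 9, 17, 19]
Step 2: The number of values is n = 6.
Step 3: Since n is even, the median is the average of positions 3 and 4:
  Median = (4 + 9) / 2 = 6.5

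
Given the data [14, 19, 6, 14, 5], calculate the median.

14

Step 1: Sort the data in ascending order: [5, 6, 14, 14, 19]
Step 2: The number of values is n = 5.
Step 3: Since n is odd, the median is the middle value at position 3: 14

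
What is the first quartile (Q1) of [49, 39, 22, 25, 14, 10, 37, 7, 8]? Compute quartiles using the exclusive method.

9

Step 1: Sort the data: [7, 8, 10, 14, 22, 25, 37, 39, 49]
Step 2: n = 9
Step 3: Using the exclusive quartile method:
  Q1 = 9
  Q2 (median) = 22
  Q3 = 38
  IQR = Q3 - Q1 = 38 - 9 = 29
Step 4: Q1 = 9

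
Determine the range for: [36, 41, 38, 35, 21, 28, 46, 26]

25

Step 1: Identify the maximum value: max = 46
Step 2: Identify the minimum value: min = 21
Step 3: Range = max - min = 46 - 21 = 25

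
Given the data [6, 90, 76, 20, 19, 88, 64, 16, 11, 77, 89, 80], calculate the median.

70

Step 1: Sort the data in ascending order: [6, 11, 16, 19, 20, 64, 76, 77, 80, 88, 89, 90]
Step 2: The number of values is n = 12.
Step 3: Since n is even, the median is the average of positions 6 and 7:
  Median = (64 + 76) / 2 = 70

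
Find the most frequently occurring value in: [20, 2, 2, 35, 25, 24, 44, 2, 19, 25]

2

Step 1: Count the frequency of each value:
  2: appears 3 time(s)
  19: appears 1 time(s)
  20: appears 1 time(s)
  24: appears 1 time(s)
  25: appears 2 time(s)
  35: appears 1 time(s)
  44: appears 1 time(s)
Step 2: The value 2 appears most frequently (3 times).
Step 3: Mode = 2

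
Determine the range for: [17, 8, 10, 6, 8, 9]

11

Step 1: Identify the maximum value: max = 17
Step 2: Identify the minimum value: min = 6
Step 3: Range = max - min = 17 - 6 = 11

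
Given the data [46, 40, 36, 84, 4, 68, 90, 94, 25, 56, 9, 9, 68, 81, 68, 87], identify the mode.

68

Step 1: Count the frequency of each value:
  4: appears 1 time(s)
  9: appears 2 time(s)
  25: appears 1 time(s)
  36: appears 1 time(s)
  40: appears 1 time(s)
  46: appears 1 time(s)
  56: appears 1 time(s)
  68: appears 3 time(s)
  81: appears 1 time(s)
  84: appears 1 time(s)
  87: appears 1 time(s)
  90: appears 1 time(s)
  94: appears 1 time(s)
Step 2: The value 68 appears most frequently (3 times).
Step 3: Mode = 68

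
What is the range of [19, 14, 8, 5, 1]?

18

Step 1: Identify the maximum value: max = 19
Step 2: Identify the minimum value: min = 1
Step 3: Range = max - min = 19 - 1 = 18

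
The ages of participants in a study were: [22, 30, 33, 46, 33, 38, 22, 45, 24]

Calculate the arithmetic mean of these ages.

32.5556

Step 1: Sum all values: 22 + 30 + 33 + 46 + 33 + 38 + 22 + 45 + 24 = 293
Step 2: Count the number of values: n = 9
Step 3: Mean = sum / n = 293 / 9 = 32.5556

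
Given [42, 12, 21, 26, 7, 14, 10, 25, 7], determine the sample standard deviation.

11.4867

Step 1: Compute the mean: 18.2222
Step 2: Sum of squared deviations from the mean: 1055.5556
Step 3: Sample variance = 1055.5556 / 8 = 131.9444
Step 4: Standard deviation = sqrt(131.9444) = 11.4867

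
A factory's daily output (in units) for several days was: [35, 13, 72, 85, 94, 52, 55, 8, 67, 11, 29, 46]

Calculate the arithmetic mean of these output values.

47.25

Step 1: Sum all values: 35 + 13 + 72 + 85 + 94 + 52 + 55 + 8 + 67 + 11 + 29 + 46 = 567
Step 2: Count the number of values: n = 12
Step 3: Mean = sum / n = 567 / 12 = 47.25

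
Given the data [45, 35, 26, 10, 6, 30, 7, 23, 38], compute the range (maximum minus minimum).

39

Step 1: Identify the maximum value: max = 45
Step 2: Identify the minimum value: min = 6
Step 3: Range = max - min = 45 - 6 = 39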